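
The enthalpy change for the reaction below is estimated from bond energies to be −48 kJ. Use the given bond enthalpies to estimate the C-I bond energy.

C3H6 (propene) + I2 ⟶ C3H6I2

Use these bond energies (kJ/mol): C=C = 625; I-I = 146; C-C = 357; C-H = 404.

D(C-I) ≈ 231 kJ/mol

Let D be the C-I bond energy.
Σ(broken) = 1×357 + 6×404 + 1×625 + 1×146 = 3552
Σ(formed) = 2×357 + 6×404 + 2×D = 3138 + 2D
ΔH = Σ(broken) − Σ(formed) = (3552) − (3138 + 2D) = +414 − 2D
Setting this equal to −48 kJ gives 2D = 462, so D = 231 kJ/mol.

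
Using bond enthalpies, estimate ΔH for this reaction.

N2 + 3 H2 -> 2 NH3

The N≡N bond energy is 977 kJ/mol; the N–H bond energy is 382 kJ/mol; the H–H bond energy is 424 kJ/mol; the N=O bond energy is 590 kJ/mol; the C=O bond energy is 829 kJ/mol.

ΔH ≈ −43 kJ

Bonds broken (reactants):
  H–H: 3 × 424 = 1272
  N≡N: 1 × 977 = 977
  Σ(broken) = 2249 kJ
Bonds formed (products):
  N–H: 6 × 382 = 2292
  Σ(formed) = 2292 kJ
ΔH = Σ(broken) − Σ(formed) = 2249 − 2292 = −43 kJ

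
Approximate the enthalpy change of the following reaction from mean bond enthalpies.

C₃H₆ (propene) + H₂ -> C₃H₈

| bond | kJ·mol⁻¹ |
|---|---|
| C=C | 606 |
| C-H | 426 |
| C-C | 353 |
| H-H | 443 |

ΔH ≈ −156 kJ

Bonds broken (reactants):
  C-C: 1 × 353 = 353
  C-H: 6 × 426 = 2556
  C=C: 1 × 606 = 606
  H-H: 1 × 443 = 443
  Σ(broken) = 3958 kJ
Bonds formed (products):
  C-C: 2 × 353 = 706
  C-H: 8 × 426 = 3408
  Σ(formed) = 4114 kJ
ΔH = Σ(broken) − Σ(formed) = 3958 − 4114 = −156 kJ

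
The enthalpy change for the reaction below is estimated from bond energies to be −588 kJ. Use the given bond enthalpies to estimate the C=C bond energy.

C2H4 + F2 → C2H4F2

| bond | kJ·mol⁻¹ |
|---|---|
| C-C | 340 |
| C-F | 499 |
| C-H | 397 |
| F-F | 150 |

D(C=C) ≈ 600 kJ/mol

Let D be the C=C bond energy.
Σ(broken) = 4×397 + 1×D + 1×150 = 1738 + D
Σ(formed) = 1×340 + 2×499 + 4×397 = 2926
ΔH = Σ(broken) − Σ(formed) = (1738 + D) − (2926) = −1188 + D
Setting this equal to −588 kJ gives D = 600 kJ/mol.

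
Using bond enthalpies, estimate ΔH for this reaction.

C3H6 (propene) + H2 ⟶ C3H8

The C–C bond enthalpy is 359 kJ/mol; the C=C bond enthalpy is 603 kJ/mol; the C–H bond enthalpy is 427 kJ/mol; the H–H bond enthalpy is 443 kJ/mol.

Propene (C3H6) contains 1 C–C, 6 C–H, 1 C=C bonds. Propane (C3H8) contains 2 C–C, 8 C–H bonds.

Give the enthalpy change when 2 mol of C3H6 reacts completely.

Bonds broken (reactants):
  C–C: 1 × 359 = 359
  C–H: 6 × 427 = 2562
  C=C: 1 × 603 = 603
  H–H: 1 × 443 = 443
  Σ(broken) = 3967 kJ
Bonds formed (products):
  C–C: 2 × 359 = 718
  C–H: 8 × 427 = 3416
  Σ(formed) = 4134 kJ
ΔH = Σ(broken) − Σ(formed) = 3967 − 4134 = −167 kJ
For 2× the reaction as written: 2 × (−167) = −334 kJ

ΔH = −334 kJ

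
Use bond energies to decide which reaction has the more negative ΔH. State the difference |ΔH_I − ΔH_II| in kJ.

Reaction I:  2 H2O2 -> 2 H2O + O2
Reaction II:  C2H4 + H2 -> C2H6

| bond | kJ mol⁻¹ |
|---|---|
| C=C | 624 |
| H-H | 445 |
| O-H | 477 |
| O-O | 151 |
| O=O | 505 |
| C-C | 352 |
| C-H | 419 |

Reaction I:
  Bonds broken (reactants):
    O-H: 4 × 477 = 1908
    O-O: 2 × 151 = 302
    Σ(broken) = 2210 kJ
  Bonds formed (products):
    O-H: 4 × 477 = 1908
    O=O: 1 × 505 = 505
    Σ(formed) = 2413 kJ
  ΔH_I = 2210 − 2413 = −203 kJ
Reaction II:
  Bonds broken (reactants):
    C-H: 4 × 419 = 1676
    C=C: 1 × 624 = 624
    H-H: 1 × 445 = 445
    Σ(broken) = 2745 kJ
  Bonds formed (products):
    C-C: 1 × 352 = 352
    C-H: 6 × 419 = 2514
    Σ(formed) = 2866 kJ
  ΔH_II = 2745 − 2866 = −121 kJ
ΔH_I − ΔH_II = −82 kJ, so reaction I has the more negative ΔH; |ΔH_I − ΔH_II| = 82 kJ.

Reaction I, by 82 kJ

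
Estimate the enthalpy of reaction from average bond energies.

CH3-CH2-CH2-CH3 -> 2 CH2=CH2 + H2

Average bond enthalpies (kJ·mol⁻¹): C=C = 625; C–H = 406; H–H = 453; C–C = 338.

Bonds broken (reactants):
  C–C: 3 × 338 = 1014
  C–H: 10 × 406 = 4060
  Σ(broken) = 5074 kJ
Bonds formed (products):
  C–H: 8 × 406 = 3248
  C=C: 2 × 625 = 1250
  H–H: 1 × 453 = 453
  Σ(formed) = 4951 kJ
ΔH = Σ(broken) − Σ(formed) = 5074 − 4951 = +123 kJ

ΔH ≈ +123 kJ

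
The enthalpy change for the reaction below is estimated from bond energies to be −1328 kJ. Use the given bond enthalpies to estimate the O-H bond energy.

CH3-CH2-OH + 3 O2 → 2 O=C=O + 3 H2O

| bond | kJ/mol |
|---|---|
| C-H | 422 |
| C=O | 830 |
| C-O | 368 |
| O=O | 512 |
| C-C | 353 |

Let D be the O-H bond energy.
Σ(broken) = 1×353 + 5×422 + 1×368 + 1×D + 3×512 = 4367 + D
Σ(formed) = 4×830 + 6×D = 3320 + 6D
ΔH = Σ(broken) − Σ(formed) = (4367 + D) − (3320 + 6D) = +1047 − 5D
Setting this equal to −1328 kJ gives 5D = 2375, so D = 475 kJ/mol.

D(O-H) ≈ 475 kJ/mol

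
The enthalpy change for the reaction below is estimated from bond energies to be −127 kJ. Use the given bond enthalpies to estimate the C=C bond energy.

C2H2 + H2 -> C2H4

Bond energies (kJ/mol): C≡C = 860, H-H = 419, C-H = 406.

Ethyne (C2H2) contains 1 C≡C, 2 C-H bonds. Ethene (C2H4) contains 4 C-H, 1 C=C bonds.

Let D be the C=C bond energy.
Σ(broken) = 1×860 + 2×406 + 1×419 = 2091
Σ(formed) = 4×406 + 1×D = 1624 + D
ΔH = Σ(broken) − Σ(formed) = (2091) − (1624 + D) = +467 − D
Setting this equal to −127 kJ gives D = 594 kJ/mol.

D(C=C) ≈ 594 kJ/mol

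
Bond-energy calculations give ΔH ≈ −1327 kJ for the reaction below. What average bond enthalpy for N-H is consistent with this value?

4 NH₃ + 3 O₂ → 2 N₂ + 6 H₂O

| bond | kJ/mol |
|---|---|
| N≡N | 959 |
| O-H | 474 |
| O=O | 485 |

Let D be the N-H bond energy.
Σ(broken) = 12×D + 3×485 = 1455 + 12D
Σ(formed) = 2×959 + 12×474 = 7606
ΔH = Σ(broken) − Σ(formed) = (1455 + 12D) − (7606) = −6151 + 12D
Setting this equal to −1327 kJ gives 12D = 4824, so D = 402 kJ/mol.

D(N-H) ≈ 402 kJ/mol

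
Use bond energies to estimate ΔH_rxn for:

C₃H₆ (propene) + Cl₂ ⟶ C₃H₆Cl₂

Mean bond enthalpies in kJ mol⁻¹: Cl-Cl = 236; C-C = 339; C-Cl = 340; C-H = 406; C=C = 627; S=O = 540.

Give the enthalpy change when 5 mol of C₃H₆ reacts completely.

Bonds broken (reactants):
  C-C: 1 × 339 = 339
  C-H: 6 × 406 = 2436
  C=C: 1 × 627 = 627
  Cl-Cl: 1 × 236 = 236
  Σ(broken) = 3638 kJ
Bonds formed (products):
  C-C: 2 × 339 = 678
  C-Cl: 2 × 340 = 680
  C-H: 6 × 406 = 2436
  Σ(formed) = 3794 kJ
ΔH = Σ(broken) − Σ(formed) = 3638 − 3794 = −156 kJ
For 5× the reaction as written: 5 × (−156) = −780 kJ

ΔH = −780 kJ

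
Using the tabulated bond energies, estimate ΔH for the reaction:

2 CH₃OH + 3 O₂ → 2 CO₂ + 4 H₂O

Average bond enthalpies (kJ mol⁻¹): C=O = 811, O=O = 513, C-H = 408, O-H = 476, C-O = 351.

ΔH ≈ −1411 kJ

Bonds broken (reactants):
  C-H: 6 × 408 = 2448
  C-O: 2 × 351 = 702
  O-H: 2 × 476 = 952
  O=O: 3 × 513 = 1539
  Σ(broken) = 5641 kJ
Bonds formed (products):
  C=O: 4 × 811 = 3244
  O-H: 8 × 476 = 3808
  Σ(formed) = 7052 kJ
ΔH = Σ(broken) − Σ(formed) = 5641 − 7052 = −1411 kJ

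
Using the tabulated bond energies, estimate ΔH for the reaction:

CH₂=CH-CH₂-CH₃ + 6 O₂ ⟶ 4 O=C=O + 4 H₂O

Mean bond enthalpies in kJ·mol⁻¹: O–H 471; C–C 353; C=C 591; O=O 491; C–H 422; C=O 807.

Bonds broken (reactants):
  C–C: 2 × 353 = 706
  C–H: 8 × 422 = 3376
  C=C: 1 × 591 = 591
  O=O: 6 × 491 = 2946
  Σ(broken) = 7619 kJ
Bonds formed (products):
  C=O: 8 × 807 = 6456
  O–H: 8 × 471 = 3768
  Σ(formed) = 10224 kJ
ΔH = Σ(broken) − Σ(formed) = 7619 − 10224 = −2605 kJ

ΔH ≈ −2605 kJ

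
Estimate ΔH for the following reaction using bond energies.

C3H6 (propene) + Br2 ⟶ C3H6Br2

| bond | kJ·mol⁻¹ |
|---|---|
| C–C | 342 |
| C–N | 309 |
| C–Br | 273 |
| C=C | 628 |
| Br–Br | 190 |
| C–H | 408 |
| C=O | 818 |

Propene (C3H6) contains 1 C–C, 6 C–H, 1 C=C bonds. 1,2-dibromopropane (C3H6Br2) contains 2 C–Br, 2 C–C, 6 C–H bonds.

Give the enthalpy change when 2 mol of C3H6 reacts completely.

Bonds broken (reactants):
  Br–Br: 1 × 190 = 190
  C–C: 1 × 342 = 342
  C–H: 6 × 408 = 2448
  C=C: 1 × 628 = 628
  Σ(broken) = 3608 kJ
Bonds formed (products):
  C–Br: 2 × 273 = 546
  C–C: 2 × 342 = 684
  C–H: 6 × 408 = 2448
  Σ(formed) = 3678 kJ
ΔH = Σ(broken) − Σ(formed) = 3608 − 3678 = −70 kJ
For 2× the reaction as written: 2 × (−70) = −140 kJ

ΔH = −140 kJ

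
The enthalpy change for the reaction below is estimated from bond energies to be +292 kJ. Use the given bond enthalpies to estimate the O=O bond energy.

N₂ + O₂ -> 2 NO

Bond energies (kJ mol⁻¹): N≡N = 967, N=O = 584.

D(O=O) ≈ 493 kJ/mol

Let D be the O=O bond energy.
Σ(broken) = 1×967 + 1×D = 967 + D
Σ(formed) = 2×584 = 1168
ΔH = Σ(broken) − Σ(formed) = (967 + D) − (1168) = −201 + D
Setting this equal to +292 kJ gives D = 493 kJ/mol.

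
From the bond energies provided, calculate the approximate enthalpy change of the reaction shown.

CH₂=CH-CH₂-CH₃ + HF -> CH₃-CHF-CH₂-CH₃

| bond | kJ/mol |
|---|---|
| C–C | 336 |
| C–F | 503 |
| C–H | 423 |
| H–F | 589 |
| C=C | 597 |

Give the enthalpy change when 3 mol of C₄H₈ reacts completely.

Bonds broken (reactants):
  C–C: 2 × 336 = 672
  C–H: 8 × 423 = 3384
  C=C: 1 × 597 = 597
  H–F: 1 × 589 = 589
  Σ(broken) = 5242 kJ
Bonds formed (products):
  C–C: 3 × 336 = 1008
  C–F: 1 × 503 = 503
  C–H: 9 × 423 = 3807
  Σ(formed) = 5318 kJ
ΔH = Σ(broken) − Σ(formed) = 5242 − 5318 = −76 kJ
For 3× the reaction as written: 3 × (−76) = −228 kJ

ΔH = −228 kJ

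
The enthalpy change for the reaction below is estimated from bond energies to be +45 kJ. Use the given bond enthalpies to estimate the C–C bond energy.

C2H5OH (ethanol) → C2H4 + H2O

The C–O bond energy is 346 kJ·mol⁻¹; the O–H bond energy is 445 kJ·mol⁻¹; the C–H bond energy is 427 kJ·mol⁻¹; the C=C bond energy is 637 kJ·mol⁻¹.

Let D be the C–C bond energy.
Σ(broken) = 1×D + 5×427 + 1×346 + 1×445 = 2926 + D
Σ(formed) = 4×427 + 1×637 + 2×445 = 3235
ΔH = Σ(broken) − Σ(formed) = (2926 + D) − (3235) = −309 + D
Setting this equal to +45 kJ gives D = 354 kJ/mol.

D(C–C) ≈ 354 kJ/mol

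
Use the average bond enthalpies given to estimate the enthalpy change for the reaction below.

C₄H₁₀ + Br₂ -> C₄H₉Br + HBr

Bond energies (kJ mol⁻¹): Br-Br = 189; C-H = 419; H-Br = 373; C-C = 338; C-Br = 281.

Bonds broken (reactants):
  Br-Br: 1 × 189 = 189
  C-C: 3 × 338 = 1014
  C-H: 10 × 419 = 4190
  Σ(broken) = 5393 kJ
Bonds formed (products):
  C-Br: 1 × 281 = 281
  C-C: 3 × 338 = 1014
  C-H: 9 × 419 = 3771
  H-Br: 1 × 373 = 373
  Σ(formed) = 5439 kJ
ΔH = Σ(broken) − Σ(formed) = 5393 − 5439 = −46 kJ

ΔH ≈ −46 kJ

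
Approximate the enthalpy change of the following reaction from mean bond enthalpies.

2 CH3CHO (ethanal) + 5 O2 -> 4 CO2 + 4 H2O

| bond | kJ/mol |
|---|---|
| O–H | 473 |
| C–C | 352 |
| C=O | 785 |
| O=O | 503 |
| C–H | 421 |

Bonds broken (reactants):
  C–C: 2 × 352 = 704
  C–H: 8 × 421 = 3368
  C=O: 2 × 785 = 1570
  O=O: 5 × 503 = 2515
  Σ(broken) = 8157 kJ
Bonds formed (products):
  C=O: 8 × 785 = 6280
  O–H: 8 × 473 = 3784
  Σ(formed) = 10064 kJ
ΔH = Σ(broken) − Σ(formed) = 8157 − 10064 = −1907 kJ

ΔH ≈ −1907 kJ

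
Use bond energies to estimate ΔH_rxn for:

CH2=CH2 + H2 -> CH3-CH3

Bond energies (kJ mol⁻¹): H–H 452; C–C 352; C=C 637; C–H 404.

Bonds broken (reactants):
  C–H: 4 × 404 = 1616
  C=C: 1 × 637 = 637
  H–H: 1 × 452 = 452
  Σ(broken) = 2705 kJ
Bonds formed (products):
  C–C: 1 × 352 = 352
  C–H: 6 × 404 = 2424
  Σ(formed) = 2776 kJ
ΔH = Σ(broken) − Σ(formed) = 2705 − 2776 = −71 kJ

ΔH ≈ −71 kJ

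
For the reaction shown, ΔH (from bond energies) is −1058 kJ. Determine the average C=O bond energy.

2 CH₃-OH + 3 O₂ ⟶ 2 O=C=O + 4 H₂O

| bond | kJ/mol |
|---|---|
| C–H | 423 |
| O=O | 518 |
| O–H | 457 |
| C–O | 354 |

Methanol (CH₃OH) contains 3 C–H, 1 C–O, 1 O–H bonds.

Let D be the C=O bond energy.
Σ(broken) = 6×423 + 2×354 + 2×457 + 3×518 = 5714
Σ(formed) = 4×D + 8×457 = 3656 + 4D
ΔH = Σ(broken) − Σ(formed) = (5714) − (3656 + 4D) = +2058 − 4D
Setting this equal to −1058 kJ gives 4D = 3116, so D = 779 kJ/mol.

D(C=O) ≈ 779 kJ/mol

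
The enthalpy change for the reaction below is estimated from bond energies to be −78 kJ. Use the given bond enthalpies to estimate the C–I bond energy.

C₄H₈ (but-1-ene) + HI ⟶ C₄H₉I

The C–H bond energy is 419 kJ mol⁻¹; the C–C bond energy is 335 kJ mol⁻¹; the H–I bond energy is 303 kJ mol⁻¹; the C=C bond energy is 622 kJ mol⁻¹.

D(C–I) ≈ 249 kJ/mol

Let D be the C–I bond energy.
Σ(broken) = 2×335 + 8×419 + 1×622 + 1×303 = 4947
Σ(formed) = 3×335 + 9×419 + 1×D = 4776 + D
ΔH = Σ(broken) − Σ(formed) = (4947) − (4776 + D) = +171 − D
Setting this equal to −78 kJ gives D = 249 kJ/mol.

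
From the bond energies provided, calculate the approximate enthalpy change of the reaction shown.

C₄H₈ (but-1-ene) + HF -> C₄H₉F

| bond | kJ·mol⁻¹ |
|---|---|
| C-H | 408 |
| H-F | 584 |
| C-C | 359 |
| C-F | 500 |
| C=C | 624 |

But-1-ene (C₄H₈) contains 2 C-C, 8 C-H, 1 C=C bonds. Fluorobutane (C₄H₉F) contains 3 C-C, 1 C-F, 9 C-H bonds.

ΔH ≈ −59 kJ

Bonds broken (reactants):
  C-C: 2 × 359 = 718
  C-H: 8 × 408 = 3264
  C=C: 1 × 624 = 624
  H-F: 1 × 584 = 584
  Σ(broken) = 5190 kJ
Bonds formed (products):
  C-C: 3 × 359 = 1077
  C-F: 1 × 500 = 500
  C-H: 9 × 408 = 3672
  Σ(formed) = 5249 kJ
ΔH = Σ(broken) − Σ(formed) = 5190 − 5249 = −59 kJ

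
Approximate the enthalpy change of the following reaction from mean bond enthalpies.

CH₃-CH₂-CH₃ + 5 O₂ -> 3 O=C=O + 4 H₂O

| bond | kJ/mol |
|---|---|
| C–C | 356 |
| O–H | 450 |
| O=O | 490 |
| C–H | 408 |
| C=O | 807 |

ΔH ≈ −2016 kJ

Bonds broken (reactants):
  C–C: 2 × 356 = 712
  C–H: 8 × 408 = 3264
  O=O: 5 × 490 = 2450
  Σ(broken) = 6426 kJ
Bonds formed (products):
  C=O: 6 × 807 = 4842
  O–H: 8 × 450 = 3600
  Σ(formed) = 8442 kJ
ΔH = Σ(broken) − Σ(formed) = 6426 − 8442 = −2016 kJ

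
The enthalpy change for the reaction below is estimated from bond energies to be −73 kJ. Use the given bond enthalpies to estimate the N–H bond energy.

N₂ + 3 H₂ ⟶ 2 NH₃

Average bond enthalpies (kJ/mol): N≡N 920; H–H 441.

D(N–H) ≈ 386 kJ/mol

Let D be the N–H bond energy.
Σ(broken) = 3×441 + 1×920 = 2243
Σ(formed) = 6×D = 6D
ΔH = Σ(broken) − Σ(formed) = (2243) − (6D) = +2243 − 6D
Setting this equal to −73 kJ gives 6D = 2316, so D = 386 kJ/mol.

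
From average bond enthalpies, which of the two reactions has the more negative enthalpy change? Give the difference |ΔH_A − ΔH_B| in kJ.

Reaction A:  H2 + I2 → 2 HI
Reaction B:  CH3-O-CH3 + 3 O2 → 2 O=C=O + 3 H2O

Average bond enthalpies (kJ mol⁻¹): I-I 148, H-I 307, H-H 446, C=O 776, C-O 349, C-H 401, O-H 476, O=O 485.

Reaction A:
  Bonds broken (reactants):
    H-H: 1 × 446 = 446
    I-I: 1 × 148 = 148
    Σ(broken) = 594 kJ
  Bonds formed (products):
    H-I: 2 × 307 = 614
    Σ(formed) = 614 kJ
  ΔH_A = 594 − 614 = −20 kJ
Reaction B:
  Bonds broken (reactants):
    C-H: 6 × 401 = 2406
    C-O: 2 × 349 = 698
    O=O: 3 × 485 = 1455
    Σ(broken) = 4559 kJ
  Bonds formed (products):
    C=O: 4 × 776 = 3104
    O-H: 6 × 476 = 2856
    Σ(formed) = 5960 kJ
  ΔH_B = 4559 − 5960 = −1401 kJ
ΔH_A − ΔH_B = +1381 kJ, so reaction B has the more negative ΔH; |ΔH_A − ΔH_B| = 1381 kJ.

Reaction B, by 1381 kJ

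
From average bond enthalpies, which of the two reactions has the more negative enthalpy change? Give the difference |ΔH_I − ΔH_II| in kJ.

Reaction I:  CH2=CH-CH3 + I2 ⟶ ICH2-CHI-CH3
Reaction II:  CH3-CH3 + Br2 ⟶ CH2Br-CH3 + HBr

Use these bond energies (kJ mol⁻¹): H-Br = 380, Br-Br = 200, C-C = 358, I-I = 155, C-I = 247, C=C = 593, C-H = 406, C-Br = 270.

Reaction I, by 60 kJ

Reaction I:
  Bonds broken (reactants):
    C-C: 1 × 358 = 358
    C-H: 6 × 406 = 2436
    C=C: 1 × 593 = 593
    I-I: 1 × 155 = 155
    Σ(broken) = 3542 kJ
  Bonds formed (products):
    C-C: 2 × 358 = 716
    C-H: 6 × 406 = 2436
    C-I: 2 × 247 = 494
    Σ(formed) = 3646 kJ
  ΔH_I = 3542 − 3646 = −104 kJ
Reaction II:
  Bonds broken (reactants):
    Br-Br: 1 × 200 = 200
    C-C: 1 × 358 = 358
    C-H: 6 × 406 = 2436
    Σ(broken) = 2994 kJ
  Bonds formed (products):
    C-Br: 1 × 270 = 270
    C-C: 1 × 358 = 358
    C-H: 5 × 406 = 2030
    H-Br: 1 × 380 = 380
    Σ(formed) = 3038 kJ
  ΔH_II = 2994 − 3038 = −44 kJ
ΔH_I − ΔH_II = −60 kJ, so reaction I has the more negative ΔH; |ΔH_I − ΔH_II| = 60 kJ.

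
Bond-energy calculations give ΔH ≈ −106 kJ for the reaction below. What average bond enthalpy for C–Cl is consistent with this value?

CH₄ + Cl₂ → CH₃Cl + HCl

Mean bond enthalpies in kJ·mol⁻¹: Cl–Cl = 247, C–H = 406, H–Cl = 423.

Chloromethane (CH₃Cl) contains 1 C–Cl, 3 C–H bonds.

Let D be the C–Cl bond energy.
Σ(broken) = 4×406 + 1×247 = 1871
Σ(formed) = 1×D + 3×406 + 1×423 = 1641 + D
ΔH = Σ(broken) − Σ(formed) = (1871) − (1641 + D) = +230 − D
Setting this equal to −106 kJ gives D = 336 kJ/mol.

D(C–Cl) ≈ 336 kJ/mol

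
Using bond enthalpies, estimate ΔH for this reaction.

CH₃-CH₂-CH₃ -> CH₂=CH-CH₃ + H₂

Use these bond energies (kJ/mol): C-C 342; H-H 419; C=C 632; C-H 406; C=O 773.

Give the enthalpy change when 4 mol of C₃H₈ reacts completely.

ΔH = +412 kJ

Bonds broken (reactants):
  C-C: 2 × 342 = 684
  C-H: 8 × 406 = 3248
  Σ(broken) = 3932 kJ
Bonds formed (products):
  C-C: 1 × 342 = 342
  C-H: 6 × 406 = 2436
  C=C: 1 × 632 = 632
  H-H: 1 × 419 = 419
  Σ(formed) = 3829 kJ
ΔH = Σ(broken) − Σ(formed) = 3932 − 3829 = +103 kJ
For 4× the reaction as written: 4 × (+103) = +412 kJ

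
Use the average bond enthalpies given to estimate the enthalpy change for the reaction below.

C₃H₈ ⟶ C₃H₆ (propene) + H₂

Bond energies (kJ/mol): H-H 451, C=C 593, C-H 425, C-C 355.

Bonds broken (reactants):
  C-C: 2 × 355 = 710
  C-H: 8 × 425 = 3400
  Σ(broken) = 4110 kJ
Bonds formed (products):
  C-C: 1 × 355 = 355
  C-H: 6 × 425 = 2550
  C=C: 1 × 593 = 593
  H-H: 1 × 451 = 451
  Σ(formed) = 3949 kJ
ΔH = Σ(broken) − Σ(formed) = 4110 − 3949 = +161 kJ

ΔH ≈ +161 kJ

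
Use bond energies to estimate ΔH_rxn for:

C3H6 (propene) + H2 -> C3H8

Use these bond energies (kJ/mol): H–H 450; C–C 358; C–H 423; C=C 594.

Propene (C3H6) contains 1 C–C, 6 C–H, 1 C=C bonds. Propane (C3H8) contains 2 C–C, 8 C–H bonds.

Bonds broken (reactants):
  C–C: 1 × 358 = 358
  C–H: 6 × 423 = 2538
  C=C: 1 × 594 = 594
  H–H: 1 × 450 = 450
  Σ(broken) = 3940 kJ
Bonds formed (products):
  C–C: 2 × 358 = 716
  C–H: 8 × 423 = 3384
  Σ(formed) = 4100 kJ
ΔH = Σ(broken) − Σ(formed) = 3940 − 4100 = −160 kJ

ΔH ≈ −160 kJ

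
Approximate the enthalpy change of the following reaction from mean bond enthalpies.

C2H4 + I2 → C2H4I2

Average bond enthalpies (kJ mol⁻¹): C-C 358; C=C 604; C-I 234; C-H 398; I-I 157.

Bonds broken (reactants):
  C-H: 4 × 398 = 1592
  C=C: 1 × 604 = 604
  I-I: 1 × 157 = 157
  Σ(broken) = 2353 kJ
Bonds formed (products):
  C-C: 1 × 358 = 358
  C-H: 4 × 398 = 1592
  C-I: 2 × 234 = 468
  Σ(formed) = 2418 kJ
ΔH = Σ(broken) − Σ(formed) = 2353 − 2418 = −65 kJ

ΔH ≈ −65 kJ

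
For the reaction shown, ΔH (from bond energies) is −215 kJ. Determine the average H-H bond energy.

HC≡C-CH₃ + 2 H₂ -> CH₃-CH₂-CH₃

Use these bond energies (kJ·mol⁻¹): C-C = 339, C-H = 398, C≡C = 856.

Let D be the H-H bond energy.
Σ(broken) = 1×856 + 1×339 + 4×398 + 2×D = 2787 + 2D
Σ(formed) = 2×339 + 8×398 = 3862
ΔH = Σ(broken) − Σ(formed) = (2787 + 2D) − (3862) = −1075 + 2D
Setting this equal to −215 kJ gives 2D = 860, so D = 430 kJ/mol.

D(H-H) ≈ 430 kJ/mol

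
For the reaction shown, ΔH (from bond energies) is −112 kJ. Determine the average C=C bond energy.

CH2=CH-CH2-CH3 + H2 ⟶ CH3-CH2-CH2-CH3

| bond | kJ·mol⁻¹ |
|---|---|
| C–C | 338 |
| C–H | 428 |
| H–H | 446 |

Let D be the C=C bond energy.
Σ(broken) = 2×338 + 8×428 + 1×D + 1×446 = 4546 + D
Σ(formed) = 3×338 + 10×428 = 5294
ΔH = Σ(broken) − Σ(formed) = (4546 + D) − (5294) = −748 + D
Setting this equal to −112 kJ gives D = 636 kJ/mol.

D(C=C) ≈ 636 kJ/mol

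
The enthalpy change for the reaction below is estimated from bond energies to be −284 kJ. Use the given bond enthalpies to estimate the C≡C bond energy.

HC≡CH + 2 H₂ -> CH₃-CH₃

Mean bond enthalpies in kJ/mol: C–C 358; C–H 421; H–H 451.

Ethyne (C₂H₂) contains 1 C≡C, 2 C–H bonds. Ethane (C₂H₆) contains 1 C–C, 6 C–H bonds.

Let D be the C≡C bond energy.
Σ(broken) = 1×D + 2×421 + 2×451 = 1744 + D
Σ(formed) = 1×358 + 6×421 = 2884
ΔH = Σ(broken) − Σ(formed) = (1744 + D) − (2884) = −1140 + D
Setting this equal to −284 kJ gives D = 856 kJ/mol.

D(C≡C) ≈ 856 kJ/mol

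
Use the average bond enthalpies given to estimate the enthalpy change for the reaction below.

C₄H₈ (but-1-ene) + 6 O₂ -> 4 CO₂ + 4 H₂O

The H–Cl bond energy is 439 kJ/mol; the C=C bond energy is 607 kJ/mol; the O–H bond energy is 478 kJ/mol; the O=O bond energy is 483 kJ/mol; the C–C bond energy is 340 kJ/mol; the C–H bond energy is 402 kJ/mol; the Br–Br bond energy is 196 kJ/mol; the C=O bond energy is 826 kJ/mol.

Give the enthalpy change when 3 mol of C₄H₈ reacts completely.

ΔH = −9093 kJ

Bonds broken (reactants):
  C–C: 2 × 340 = 680
  C–H: 8 × 402 = 3216
  C=C: 1 × 607 = 607
  O=O: 6 × 483 = 2898
  Σ(broken) = 7401 kJ
Bonds formed (products):
  C=O: 8 × 826 = 6608
  O–H: 8 × 478 = 3824
  Σ(formed) = 10432 kJ
ΔH = Σ(broken) − Σ(formed) = 7401 − 10432 = −3031 kJ
For 3× the reaction as written: 3 × (−3031) = −9093 kJ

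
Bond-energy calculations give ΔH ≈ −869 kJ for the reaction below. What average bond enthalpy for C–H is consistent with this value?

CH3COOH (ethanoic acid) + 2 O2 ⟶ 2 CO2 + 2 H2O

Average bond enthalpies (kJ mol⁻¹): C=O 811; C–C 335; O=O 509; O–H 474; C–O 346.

D(C–H) ≈ 429 kJ/mol

Let D be the C–H bond energy.
Σ(broken) = 1×335 + 3×D + 1×346 + 1×811 + 1×474 + 2×509 = 2984 + 3D
Σ(formed) = 4×811 + 4×474 = 5140
ΔH = Σ(broken) − Σ(formed) = (2984 + 3D) − (5140) = −2156 + 3D
Setting this equal to −869 kJ gives 3D = 1287, so D = 429 kJ/mol.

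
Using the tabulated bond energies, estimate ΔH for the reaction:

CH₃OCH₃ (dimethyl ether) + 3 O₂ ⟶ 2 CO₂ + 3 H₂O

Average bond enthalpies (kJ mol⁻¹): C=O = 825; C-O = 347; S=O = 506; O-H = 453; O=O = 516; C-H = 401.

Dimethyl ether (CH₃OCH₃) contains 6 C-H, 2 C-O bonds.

Bonds broken (reactants):
  C-H: 6 × 401 = 2406
  C-O: 2 × 347 = 694
  O=O: 3 × 516 = 1548
  Σ(broken) = 4648 kJ
Bonds formed (products):
  C=O: 4 × 825 = 3300
  O-H: 6 × 453 = 2718
  Σ(formed) = 6018 kJ
ΔH = Σ(broken) − Σ(formed) = 4648 − 6018 = −1370 kJ

ΔH ≈ −1370 kJ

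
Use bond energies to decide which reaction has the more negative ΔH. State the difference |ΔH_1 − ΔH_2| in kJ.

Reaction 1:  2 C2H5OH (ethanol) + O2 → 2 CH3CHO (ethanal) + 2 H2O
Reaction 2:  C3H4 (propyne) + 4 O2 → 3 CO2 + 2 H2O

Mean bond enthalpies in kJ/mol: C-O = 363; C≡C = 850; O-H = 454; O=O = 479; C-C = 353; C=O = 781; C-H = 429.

Reaction 2, by 1260 kJ

Reaction 1:
  Bonds broken (reactants):
    C-C: 2 × 353 = 706
    C-H: 10 × 429 = 4290
    C-O: 2 × 363 = 726
    O-H: 2 × 454 = 908
    O=O: 1 × 479 = 479
    Σ(broken) = 7109 kJ
  Bonds formed (products):
    C-C: 2 × 353 = 706
    C-H: 8 × 429 = 3432
    C=O: 2 × 781 = 1562
    O-H: 4 × 454 = 1816
    Σ(formed) = 7516 kJ
  ΔH_1 = 7109 − 7516 = −407 kJ
Reaction 2:
  Bonds broken (reactants):
    C≡C: 1 × 850 = 850
    C-C: 1 × 353 = 353
    C-H: 4 × 429 = 1716
    O=O: 4 × 479 = 1916
    Σ(broken) = 4835 kJ
  Bonds formed (products):
    C=O: 6 × 781 = 4686
    O-H: 4 × 454 = 1816
    Σ(formed) = 6502 kJ
  ΔH_2 = 4835 − 6502 = −1667 kJ
ΔH_1 − ΔH_2 = +1260 kJ, so reaction 2 has the more negative ΔH; |ΔH_1 − ΔH_2| = 1260 kJ.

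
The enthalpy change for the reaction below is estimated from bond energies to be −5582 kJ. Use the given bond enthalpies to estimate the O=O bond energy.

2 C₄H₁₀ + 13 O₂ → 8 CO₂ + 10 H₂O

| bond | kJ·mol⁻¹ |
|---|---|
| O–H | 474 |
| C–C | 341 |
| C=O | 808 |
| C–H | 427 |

D(O=O) ≈ 480 kJ/mol

Let D be the O=O bond energy.
Σ(broken) = 6×341 + 20×427 + 13×D = 10586 + 13D
Σ(formed) = 16×808 + 20×474 = 22408
ΔH = Σ(broken) − Σ(formed) = (10586 + 13D) − (22408) = −11822 + 13D
Setting this equal to −5582 kJ gives 13D = 6240, so D = 480 kJ/mol.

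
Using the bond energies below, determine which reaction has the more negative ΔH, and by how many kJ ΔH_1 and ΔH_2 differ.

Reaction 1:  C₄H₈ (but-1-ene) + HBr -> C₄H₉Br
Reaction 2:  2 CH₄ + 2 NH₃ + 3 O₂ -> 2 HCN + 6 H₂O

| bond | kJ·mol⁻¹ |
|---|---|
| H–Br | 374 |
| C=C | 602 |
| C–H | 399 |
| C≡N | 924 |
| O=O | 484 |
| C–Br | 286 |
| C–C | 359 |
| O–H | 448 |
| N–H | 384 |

Reaction 1:
  Bonds broken (reactants):
    C–C: 2 × 359 = 718
    C–H: 8 × 399 = 3192
    C=C: 1 × 602 = 602
    H–Br: 1 × 374 = 374
    Σ(broken) = 4886 kJ
  Bonds formed (products):
    C–Br: 1 × 286 = 286
    C–C: 3 × 359 = 1077
    C–H: 9 × 399 = 3591
    Σ(formed) = 4954 kJ
  ΔH_1 = 4886 − 4954 = −68 kJ
Reaction 2:
  Bonds broken (reactants):
    C–H: 8 × 399 = 3192
    N–H: 6 × 384 = 2304
    O=O: 3 × 484 = 1452
    Σ(broken) = 6948 kJ
  Bonds formed (products):
    C≡N: 2 × 924 = 1848
    C–H: 2 × 399 = 798
    O–H: 12 × 448 = 5376
    Σ(formed) = 8022 kJ
  ΔH_2 = 6948 − 8022 = −1074 kJ
ΔH_1 − ΔH_2 = +1006 kJ, so reaction 2 has the more negative ΔH; |ΔH_1 − ΔH_2| = 1006 kJ.

Reaction 2, by 1006 kJ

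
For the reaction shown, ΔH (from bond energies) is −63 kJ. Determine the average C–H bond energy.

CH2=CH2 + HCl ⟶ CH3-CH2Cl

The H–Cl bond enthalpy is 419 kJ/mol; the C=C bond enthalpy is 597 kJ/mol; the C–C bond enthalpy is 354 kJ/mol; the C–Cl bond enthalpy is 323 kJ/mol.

Let D be the C–H bond energy.
Σ(broken) = 4×D + 1×597 + 1×419 = 1016 + 4D
Σ(formed) = 1×354 + 1×323 + 5×D = 677 + 5D
ΔH = Σ(broken) − Σ(formed) = (1016 + 4D) − (677 + 5D) = +339 − D
Setting this equal to −63 kJ gives D = 402 kJ/mol.

D(C–H) ≈ 402 kJ/mol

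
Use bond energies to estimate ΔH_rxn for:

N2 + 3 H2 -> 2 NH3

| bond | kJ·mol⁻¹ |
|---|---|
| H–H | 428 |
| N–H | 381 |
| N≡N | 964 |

ΔH ≈ −38 kJ

Bonds broken (reactants):
  H–H: 3 × 428 = 1284
  N≡N: 1 × 964 = 964
  Σ(broken) = 2248 kJ
Bonds formed (products):
  N–H: 6 × 381 = 2286
  Σ(formed) = 2286 kJ
ΔH = Σ(broken) − Σ(formed) = 2248 − 2286 = −38 kJ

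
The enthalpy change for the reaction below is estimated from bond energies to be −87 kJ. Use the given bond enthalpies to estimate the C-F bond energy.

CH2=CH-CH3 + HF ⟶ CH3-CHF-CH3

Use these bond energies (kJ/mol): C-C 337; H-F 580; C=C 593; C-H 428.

Let D be the C-F bond energy.
Σ(broken) = 1×337 + 6×428 + 1×593 + 1×580 = 4078
Σ(formed) = 2×337 + 1×D + 7×428 = 3670 + D
ΔH = Σ(broken) − Σ(formed) = (4078) − (3670 + D) = +408 − D
Setting this equal to −87 kJ gives D = 495 kJ/mol.

D(C-F) ≈ 495 kJ/mol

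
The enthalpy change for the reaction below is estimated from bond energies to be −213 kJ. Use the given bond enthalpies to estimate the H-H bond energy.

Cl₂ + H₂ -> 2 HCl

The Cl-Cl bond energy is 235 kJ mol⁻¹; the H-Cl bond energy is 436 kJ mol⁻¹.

Let D be the H-H bond energy.
Σ(broken) = 1×235 + 1×D = 235 + D
Σ(formed) = 2×436 = 872
ΔH = Σ(broken) − Σ(formed) = (235 + D) − (872) = −637 + D
Setting this equal to −213 kJ gives D = 424 kJ/mol.

D(H-H) ≈ 424 kJ/mol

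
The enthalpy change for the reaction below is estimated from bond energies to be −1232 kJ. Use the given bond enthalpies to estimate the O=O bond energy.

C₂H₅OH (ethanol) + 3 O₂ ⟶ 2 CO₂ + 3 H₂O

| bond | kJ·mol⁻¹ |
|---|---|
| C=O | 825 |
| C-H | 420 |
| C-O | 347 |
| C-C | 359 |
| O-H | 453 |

Let D be the O=O bond energy.
Σ(broken) = 1×359 + 5×420 + 1×347 + 1×453 + 3×D = 3259 + 3D
Σ(formed) = 4×825 + 6×453 = 6018
ΔH = Σ(broken) − Σ(formed) = (3259 + 3D) − (6018) = −2759 + 3D
Setting this equal to −1232 kJ gives 3D = 1527, so D = 509 kJ/mol.

D(O=O) ≈ 509 kJ/mol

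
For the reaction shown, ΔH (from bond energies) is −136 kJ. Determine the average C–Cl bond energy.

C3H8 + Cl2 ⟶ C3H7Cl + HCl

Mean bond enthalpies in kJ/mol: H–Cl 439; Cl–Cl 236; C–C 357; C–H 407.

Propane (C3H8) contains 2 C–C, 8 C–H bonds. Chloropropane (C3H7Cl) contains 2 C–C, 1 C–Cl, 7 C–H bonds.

Let D be the C–Cl bond energy.
Σ(broken) = 2×357 + 8×407 + 1×236 = 4206
Σ(formed) = 2×357 + 1×D + 7×407 + 1×439 = 4002 + D
ΔH = Σ(broken) − Σ(formed) = (4206) − (4002 + D) = +204 − D
Setting this equal to −136 kJ gives D = 340 kJ/mol.

D(C–Cl) ≈ 340 kJ/mol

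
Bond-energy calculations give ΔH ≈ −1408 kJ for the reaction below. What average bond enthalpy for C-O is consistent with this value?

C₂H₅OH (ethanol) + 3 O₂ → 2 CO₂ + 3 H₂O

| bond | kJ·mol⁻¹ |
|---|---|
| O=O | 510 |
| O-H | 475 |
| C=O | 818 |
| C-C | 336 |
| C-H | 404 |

D(C-O) ≈ 353 kJ/mol

Let D be the C-O bond energy.
Σ(broken) = 1×336 + 5×404 + 1×D + 1×475 + 3×510 = 4361 + D
Σ(formed) = 4×818 + 6×475 = 6122
ΔH = Σ(broken) − Σ(formed) = (4361 + D) − (6122) = −1761 + D
Setting this equal to −1408 kJ gives D = 353 kJ/mol.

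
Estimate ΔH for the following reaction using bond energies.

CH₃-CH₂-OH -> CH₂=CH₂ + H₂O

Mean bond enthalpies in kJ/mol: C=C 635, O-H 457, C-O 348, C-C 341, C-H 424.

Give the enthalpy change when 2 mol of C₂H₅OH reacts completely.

ΔH = +42 kJ

Bonds broken (reactants):
  C-C: 1 × 341 = 341
  C-H: 5 × 424 = 2120
  C-O: 1 × 348 = 348
  O-H: 1 × 457 = 457
  Σ(broken) = 3266 kJ
Bonds formed (products):
  C-H: 4 × 424 = 1696
  C=C: 1 × 635 = 635
  O-H: 2 × 457 = 914
  Σ(formed) = 3245 kJ
ΔH = Σ(broken) − Σ(formed) = 3266 − 3245 = +21 kJ
For 2× the reaction as written: 2 × (+21) = +42 kJ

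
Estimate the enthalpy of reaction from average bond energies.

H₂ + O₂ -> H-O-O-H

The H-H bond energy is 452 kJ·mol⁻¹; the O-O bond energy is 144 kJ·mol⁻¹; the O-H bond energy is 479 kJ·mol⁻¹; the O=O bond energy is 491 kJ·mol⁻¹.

ΔH ≈ −159 kJ

Bonds broken (reactants):
  H-H: 1 × 452 = 452
  O=O: 1 × 491 = 491
  Σ(broken) = 943 kJ
Bonds formed (products):
  O-H: 2 × 479 = 958
  O-O: 1 × 144 = 144
  Σ(formed) = 1102 kJ
ΔH = Σ(broken) − Σ(formed) = 943 − 1102 = −159 kJ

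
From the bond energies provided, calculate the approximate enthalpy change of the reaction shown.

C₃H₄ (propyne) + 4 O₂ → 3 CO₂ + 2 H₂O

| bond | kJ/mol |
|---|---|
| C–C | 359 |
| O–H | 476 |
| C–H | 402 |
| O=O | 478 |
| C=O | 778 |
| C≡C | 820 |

Bonds broken (reactants):
  C≡C: 1 × 820 = 820
  C–C: 1 × 359 = 359
  C–H: 4 × 402 = 1608
  O=O: 4 × 478 = 1912
  Σ(broken) = 4699 kJ
Bonds formed (products):
  C=O: 6 × 778 = 4668
  O–H: 4 × 476 = 1904
  Σ(formed) = 6572 kJ
ΔH = Σ(broken) − Σ(formed) = 4699 − 6572 = −1873 kJ

ΔH ≈ −1873 kJ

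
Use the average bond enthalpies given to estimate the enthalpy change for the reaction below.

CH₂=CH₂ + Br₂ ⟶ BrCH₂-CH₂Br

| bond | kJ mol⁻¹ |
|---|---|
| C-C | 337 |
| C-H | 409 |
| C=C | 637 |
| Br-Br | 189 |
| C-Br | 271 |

Bonds broken (reactants):
  Br-Br: 1 × 189 = 189
  C-H: 4 × 409 = 1636
  C=C: 1 × 637 = 637
  Σ(broken) = 2462 kJ
Bonds formed (products):
  C-Br: 2 × 271 = 542
  C-C: 1 × 337 = 337
  C-H: 4 × 409 = 1636
  Σ(formed) = 2515 kJ
ΔH = Σ(broken) − Σ(formed) = 2462 − 2515 = −53 kJ

ΔH ≈ −53 kJ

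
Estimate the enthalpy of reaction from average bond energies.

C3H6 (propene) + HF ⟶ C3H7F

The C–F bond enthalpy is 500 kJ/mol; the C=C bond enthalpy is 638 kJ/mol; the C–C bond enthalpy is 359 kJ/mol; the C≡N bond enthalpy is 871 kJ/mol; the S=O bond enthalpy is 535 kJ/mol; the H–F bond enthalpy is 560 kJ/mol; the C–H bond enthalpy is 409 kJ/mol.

Bonds broken (reactants):
  C–C: 1 × 359 = 359
  C–H: 6 × 409 = 2454
  C=C: 1 × 638 = 638
  H–F: 1 × 560 = 560
  Σ(broken) = 4011 kJ
Bonds formed (products):
  C–C: 2 × 359 = 718
  C–F: 1 × 500 = 500
  C–H: 7 × 409 = 2863
  Σ(formed) = 4081 kJ
ΔH = Σ(broken) − Σ(formed) = 4011 − 4081 = −70 kJ

ΔH ≈ −70 kJ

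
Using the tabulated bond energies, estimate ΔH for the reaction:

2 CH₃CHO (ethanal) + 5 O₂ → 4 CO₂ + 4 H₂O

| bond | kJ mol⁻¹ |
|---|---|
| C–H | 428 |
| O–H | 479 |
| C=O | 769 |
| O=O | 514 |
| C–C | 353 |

Bonds broken (reactants):
  C–C: 2 × 353 = 706
  C–H: 8 × 428 = 3424
  C=O: 2 × 769 = 1538
  O=O: 5 × 514 = 2570
  Σ(broken) = 8238 kJ
Bonds formed (products):
  C=O: 8 × 769 = 6152
  O–H: 8 × 479 = 3832
  Σ(formed) = 9984 kJ
ΔH = Σ(broken) − Σ(formed) = 8238 − 9984 = −1746 kJ

ΔH ≈ −1746 kJ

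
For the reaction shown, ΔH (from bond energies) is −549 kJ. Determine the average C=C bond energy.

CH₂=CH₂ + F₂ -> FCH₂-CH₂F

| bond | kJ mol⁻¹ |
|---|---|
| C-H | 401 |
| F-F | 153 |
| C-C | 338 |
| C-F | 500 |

D(C=C) ≈ 636 kJ/mol

Let D be the C=C bond energy.
Σ(broken) = 4×401 + 1×D + 1×153 = 1757 + D
Σ(formed) = 1×338 + 2×500 + 4×401 = 2942
ΔH = Σ(broken) − Σ(formed) = (1757 + D) − (2942) = −1185 + D
Setting this equal to −549 kJ gives D = 636 kJ/mol.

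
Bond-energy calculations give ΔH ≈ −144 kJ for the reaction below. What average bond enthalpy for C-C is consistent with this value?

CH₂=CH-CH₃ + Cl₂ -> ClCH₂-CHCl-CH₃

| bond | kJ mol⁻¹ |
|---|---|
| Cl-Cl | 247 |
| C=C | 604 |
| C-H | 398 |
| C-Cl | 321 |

D(C-C) ≈ 353 kJ/mol

Let D be the C-C bond energy.
Σ(broken) = 1×D + 6×398 + 1×604 + 1×247 = 3239 + D
Σ(formed) = 2×D + 2×321 + 6×398 = 3030 + 2D
ΔH = Σ(broken) − Σ(formed) = (3239 + D) − (3030 + 2D) = +209 − D
Setting this equal to −144 kJ gives D = 353 kJ/mol.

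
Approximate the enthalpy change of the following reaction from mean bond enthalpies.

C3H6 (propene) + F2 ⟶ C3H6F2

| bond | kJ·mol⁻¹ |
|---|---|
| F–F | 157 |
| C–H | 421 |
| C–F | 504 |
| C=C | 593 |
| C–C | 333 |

Bonds broken (reactants):
  C–C: 1 × 333 = 333
  C–H: 6 × 421 = 2526
  C=C: 1 × 593 = 593
  F–F: 1 × 157 = 157
  Σ(broken) = 3609 kJ
Bonds formed (products):
  C–C: 2 × 333 = 666
  C–F: 2 × 504 = 1008
  C–H: 6 × 421 = 2526
  Σ(formed) = 4200 kJ
ΔH = Σ(broken) − Σ(formed) = 3609 − 4200 = −591 kJ

ΔH ≈ −591 kJ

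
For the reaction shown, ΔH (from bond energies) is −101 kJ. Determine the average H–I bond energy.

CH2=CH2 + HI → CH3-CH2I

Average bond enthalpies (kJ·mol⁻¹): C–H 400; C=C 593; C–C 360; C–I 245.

Let D be the H–I bond energy.
Σ(broken) = 4×400 + 1×593 + 1×D = 2193 + D
Σ(formed) = 1×360 + 5×400 + 1×245 = 2605
ΔH = Σ(broken) − Σ(formed) = (2193 + D) − (2605) = −412 + D
Setting this equal to −101 kJ gives D = 311 kJ/mol.

D(H–I) ≈ 311 kJ/mol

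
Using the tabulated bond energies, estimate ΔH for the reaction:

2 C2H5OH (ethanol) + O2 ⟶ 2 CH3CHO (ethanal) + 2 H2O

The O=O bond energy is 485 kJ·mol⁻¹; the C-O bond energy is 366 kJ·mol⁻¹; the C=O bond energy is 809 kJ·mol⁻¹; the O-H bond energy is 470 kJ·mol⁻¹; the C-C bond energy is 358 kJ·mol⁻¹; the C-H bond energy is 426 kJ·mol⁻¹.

ΔH ≈ −489 kJ

Bonds broken (reactants):
  C-C: 2 × 358 = 716
  C-H: 10 × 426 = 4260
  C-O: 2 × 366 = 732
  O-H: 2 × 470 = 940
  O=O: 1 × 485 = 485
  Σ(broken) = 7133 kJ
Bonds formed (products):
  C-C: 2 × 358 = 716
  C-H: 8 × 426 = 3408
  C=O: 2 × 809 = 1618
  O-H: 4 × 470 = 1880
  Σ(formed) = 7622 kJ
ΔH = Σ(broken) − Σ(formed) = 7133 − 7622 = −489 kJ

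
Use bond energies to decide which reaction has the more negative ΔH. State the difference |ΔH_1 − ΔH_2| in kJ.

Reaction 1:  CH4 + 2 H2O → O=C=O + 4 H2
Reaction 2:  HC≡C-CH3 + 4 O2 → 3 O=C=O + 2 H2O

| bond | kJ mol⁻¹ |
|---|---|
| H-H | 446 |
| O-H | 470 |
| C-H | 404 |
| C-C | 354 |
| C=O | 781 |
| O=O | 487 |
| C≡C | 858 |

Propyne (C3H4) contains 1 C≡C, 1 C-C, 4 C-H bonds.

Reaction 1:
  Bonds broken (reactants):
    C-H: 4 × 404 = 1616
    O-H: 4 × 470 = 1880
    Σ(broken) = 3496 kJ
  Bonds formed (products):
    C=O: 2 × 781 = 1562
    H-H: 4 × 446 = 1784
    Σ(formed) = 3346 kJ
  ΔH_1 = 3496 − 3346 = +150 kJ
Reaction 2:
  Bonds broken (reactants):
    C≡C: 1 × 858 = 858
    C-C: 1 × 354 = 354
    C-H: 4 × 404 = 1616
    O=O: 4 × 487 = 1948
    Σ(broken) = 4776 kJ
  Bonds formed (products):
    C=O: 6 × 781 = 4686
    O-H: 4 × 470 = 1880
    Σ(formed) = 6566 kJ
  ΔH_2 = 4776 − 6566 = −1790 kJ
ΔH_1 − ΔH_2 = +1940 kJ, so reaction 2 has the more negative ΔH; |ΔH_1 − ΔH_2| = 1940 kJ.

Reaction 2, by 1940 kJ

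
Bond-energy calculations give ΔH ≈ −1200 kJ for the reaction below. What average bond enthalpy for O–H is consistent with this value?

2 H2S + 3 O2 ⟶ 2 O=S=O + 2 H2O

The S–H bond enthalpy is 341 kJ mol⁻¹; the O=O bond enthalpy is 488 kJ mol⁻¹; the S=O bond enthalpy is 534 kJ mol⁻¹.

D(O–H) ≈ 473 kJ/mol

Let D be the O–H bond energy.
Σ(broken) = 3×488 + 4×341 = 2828
Σ(formed) = 4×D + 4×534 = 2136 + 4D
ΔH = Σ(broken) − Σ(formed) = (2828) − (2136 + 4D) = +692 − 4D
Setting this equal to −1200 kJ gives 4D = 1892, so D = 473 kJ/mol.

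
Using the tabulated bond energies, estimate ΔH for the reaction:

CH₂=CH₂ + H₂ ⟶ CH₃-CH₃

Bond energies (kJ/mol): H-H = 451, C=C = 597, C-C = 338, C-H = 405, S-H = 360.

Bonds broken (reactants):
  C-H: 4 × 405 = 1620
  C=C: 1 × 597 = 597
  H-H: 1 × 451 = 451
  Σ(broken) = 2668 kJ
Bonds formed (products):
  C-C: 1 × 338 = 338
  C-H: 6 × 405 = 2430
  Σ(formed) = 2768 kJ
ΔH = Σ(broken) − Σ(formed) = 2668 − 2768 = −100 kJ

ΔH ≈ −100 kJ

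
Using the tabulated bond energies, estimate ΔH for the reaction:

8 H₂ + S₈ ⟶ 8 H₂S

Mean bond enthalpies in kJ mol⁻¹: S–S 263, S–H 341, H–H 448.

Bonds broken (reactants):
  H–H: 8 × 448 = 3584
  S–S: 8 × 263 = 2104
  Σ(broken) = 5688 kJ
Bonds formed (products):
  S–H: 16 × 341 = 5456
  Σ(formed) = 5456 kJ
ΔH = Σ(broken) − Σ(formed) = 5688 − 5456 = +232 kJ

ΔH ≈ +232 kJ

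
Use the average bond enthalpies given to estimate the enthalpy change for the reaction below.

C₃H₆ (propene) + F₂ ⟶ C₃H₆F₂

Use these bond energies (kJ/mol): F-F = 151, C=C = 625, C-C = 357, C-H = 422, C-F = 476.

ΔH ≈ −533 kJ

Bonds broken (reactants):
  C-C: 1 × 357 = 357
  C-H: 6 × 422 = 2532
  C=C: 1 × 625 = 625
  F-F: 1 × 151 = 151
  Σ(broken) = 3665 kJ
Bonds formed (products):
  C-C: 2 × 357 = 714
  C-F: 2 × 476 = 952
  C-H: 6 × 422 = 2532
  Σ(formed) = 4198 kJ
ΔH = Σ(broken) − Σ(formed) = 3665 − 4198 = −533 kJ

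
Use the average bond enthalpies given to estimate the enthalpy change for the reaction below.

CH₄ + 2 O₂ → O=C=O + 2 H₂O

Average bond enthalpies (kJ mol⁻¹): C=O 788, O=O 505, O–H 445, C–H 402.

Bonds broken (reactants):
  C–H: 4 × 402 = 1608
  O=O: 2 × 505 = 1010
  Σ(broken) = 2618 kJ
Bonds formed (products):
  C=O: 2 × 788 = 1576
  O–H: 4 × 445 = 1780
  Σ(formed) = 3356 kJ
ΔH = Σ(broken) − Σ(formed) = 2618 − 3356 = −738 kJ

ΔH ≈ −738 kJ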